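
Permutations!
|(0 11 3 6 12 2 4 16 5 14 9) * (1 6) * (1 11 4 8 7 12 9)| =8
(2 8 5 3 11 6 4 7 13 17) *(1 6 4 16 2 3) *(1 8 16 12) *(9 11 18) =(1 6 12)(2 16)(3 18 9 11 4 7 13 17)(5 8) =[0, 6, 16, 18, 7, 8, 12, 13, 5, 11, 10, 4, 1, 17, 14, 15, 2, 3, 9]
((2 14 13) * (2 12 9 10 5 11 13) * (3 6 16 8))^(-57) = (2 14)(3 8 16 6)(5 12)(9 11)(10 13)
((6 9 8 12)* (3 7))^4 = (12)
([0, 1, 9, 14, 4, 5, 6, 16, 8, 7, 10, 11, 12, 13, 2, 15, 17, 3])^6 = [0, 1, 14, 17, 4, 5, 6, 9, 8, 2, 10, 11, 12, 13, 3, 15, 7, 16]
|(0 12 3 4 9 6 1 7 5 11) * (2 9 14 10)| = |(0 12 3 4 14 10 2 9 6 1 7 5 11)| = 13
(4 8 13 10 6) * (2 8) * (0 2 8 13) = [2, 1, 13, 3, 8, 5, 4, 7, 0, 9, 6, 11, 12, 10] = (0 2 13 10 6 4 8)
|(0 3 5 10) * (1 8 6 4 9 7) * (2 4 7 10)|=28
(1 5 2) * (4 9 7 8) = (1 5 2)(4 9 7 8) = [0, 5, 1, 3, 9, 2, 6, 8, 4, 7]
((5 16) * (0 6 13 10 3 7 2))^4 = (16)(0 3 6 7 13 2 10)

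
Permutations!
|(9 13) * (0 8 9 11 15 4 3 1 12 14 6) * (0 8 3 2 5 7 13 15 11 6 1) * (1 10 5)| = 26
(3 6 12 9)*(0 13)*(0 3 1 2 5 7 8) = (0 13 3 6 12 9 1 2 5 7 8) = [13, 2, 5, 6, 4, 7, 12, 8, 0, 1, 10, 11, 9, 3]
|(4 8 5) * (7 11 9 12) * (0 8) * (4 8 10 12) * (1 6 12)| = |(0 10 1 6 12 7 11 9 4)(5 8)| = 18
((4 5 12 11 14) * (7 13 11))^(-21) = (14)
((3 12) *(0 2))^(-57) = (0 2)(3 12)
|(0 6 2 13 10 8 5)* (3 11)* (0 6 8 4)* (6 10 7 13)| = 10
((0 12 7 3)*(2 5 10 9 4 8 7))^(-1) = ((0 12 2 5 10 9 4 8 7 3))^(-1) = (0 3 7 8 4 9 10 5 2 12)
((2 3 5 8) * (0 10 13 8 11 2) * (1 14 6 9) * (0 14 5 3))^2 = (0 13 14 9 5 2 10 8 6 1 11)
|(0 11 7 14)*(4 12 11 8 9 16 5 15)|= |(0 8 9 16 5 15 4 12 11 7 14)|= 11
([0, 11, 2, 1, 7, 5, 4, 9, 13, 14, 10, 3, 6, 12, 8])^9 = (4 7 9 14 8 13 12 6)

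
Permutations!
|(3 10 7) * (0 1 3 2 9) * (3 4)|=8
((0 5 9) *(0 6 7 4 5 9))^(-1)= ((0 9 6 7 4 5))^(-1)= (0 5 4 7 6 9)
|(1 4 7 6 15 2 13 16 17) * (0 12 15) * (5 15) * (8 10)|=|(0 12 5 15 2 13 16 17 1 4 7 6)(8 10)|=12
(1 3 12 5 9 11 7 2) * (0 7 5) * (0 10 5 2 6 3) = (0 7 6 3 12 10 5 9 11 2 1) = [7, 0, 1, 12, 4, 9, 3, 6, 8, 11, 5, 2, 10]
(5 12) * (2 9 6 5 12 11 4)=[0, 1, 9, 3, 2, 11, 5, 7, 8, 6, 10, 4, 12]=(12)(2 9 6 5 11 4)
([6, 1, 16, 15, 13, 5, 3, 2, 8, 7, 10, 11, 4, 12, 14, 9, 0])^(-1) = (0 16 2 7 9 15 3 6)(4 12 13)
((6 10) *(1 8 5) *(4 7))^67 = ((1 8 5)(4 7)(6 10))^67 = (1 8 5)(4 7)(6 10)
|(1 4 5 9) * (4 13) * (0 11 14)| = 15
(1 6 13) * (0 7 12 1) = (0 7 12 1 6 13) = [7, 6, 2, 3, 4, 5, 13, 12, 8, 9, 10, 11, 1, 0]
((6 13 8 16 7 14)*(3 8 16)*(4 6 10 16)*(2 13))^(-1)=(2 6 4 13)(3 8)(7 16 10 14)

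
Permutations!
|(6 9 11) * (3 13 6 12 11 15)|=|(3 13 6 9 15)(11 12)|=10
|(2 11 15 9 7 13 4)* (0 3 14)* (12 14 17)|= |(0 3 17 12 14)(2 11 15 9 7 13 4)|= 35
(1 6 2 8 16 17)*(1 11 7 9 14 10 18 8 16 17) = (1 6 2 16)(7 9 14 10 18 8 17 11) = [0, 6, 16, 3, 4, 5, 2, 9, 17, 14, 18, 7, 12, 13, 10, 15, 1, 11, 8]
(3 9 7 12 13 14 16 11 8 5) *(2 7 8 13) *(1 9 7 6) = (1 9 8 5 3 7 12 2 6)(11 13 14 16) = [0, 9, 6, 7, 4, 3, 1, 12, 5, 8, 10, 13, 2, 14, 16, 15, 11]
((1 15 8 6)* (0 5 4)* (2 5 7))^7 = ((0 7 2 5 4)(1 15 8 6))^7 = (0 2 4 7 5)(1 6 8 15)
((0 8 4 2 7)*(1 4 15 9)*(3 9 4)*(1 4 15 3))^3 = ((15)(0 8 3 9 4 2 7))^3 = (15)(0 9 7 3 2 8 4)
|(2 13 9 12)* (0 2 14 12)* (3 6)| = 4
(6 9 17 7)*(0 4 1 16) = (0 4 1 16)(6 9 17 7) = [4, 16, 2, 3, 1, 5, 9, 6, 8, 17, 10, 11, 12, 13, 14, 15, 0, 7]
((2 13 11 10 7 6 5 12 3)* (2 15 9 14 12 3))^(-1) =(2 12 14 9 15 3 5 6 7 10 11 13)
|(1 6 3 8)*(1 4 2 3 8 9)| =|(1 6 8 4 2 3 9)| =7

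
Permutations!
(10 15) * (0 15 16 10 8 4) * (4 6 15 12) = (0 12 4)(6 15 8)(10 16) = [12, 1, 2, 3, 0, 5, 15, 7, 6, 9, 16, 11, 4, 13, 14, 8, 10]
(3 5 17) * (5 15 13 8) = [0, 1, 2, 15, 4, 17, 6, 7, 5, 9, 10, 11, 12, 8, 14, 13, 16, 3] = (3 15 13 8 5 17)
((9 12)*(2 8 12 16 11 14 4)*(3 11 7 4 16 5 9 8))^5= (2 7 14 3 4 16 11)(5 9)(8 12)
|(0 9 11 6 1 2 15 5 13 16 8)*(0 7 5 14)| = |(0 9 11 6 1 2 15 14)(5 13 16 8 7)| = 40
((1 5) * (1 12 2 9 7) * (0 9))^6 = (0 2 12 5 1 7 9)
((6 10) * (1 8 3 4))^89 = ((1 8 3 4)(6 10))^89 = (1 8 3 4)(6 10)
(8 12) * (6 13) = (6 13)(8 12) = [0, 1, 2, 3, 4, 5, 13, 7, 12, 9, 10, 11, 8, 6]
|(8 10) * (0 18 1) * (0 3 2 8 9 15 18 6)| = 8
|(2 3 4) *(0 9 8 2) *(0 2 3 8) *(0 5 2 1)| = |(0 9 5 2 8 3 4 1)| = 8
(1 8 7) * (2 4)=(1 8 7)(2 4)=[0, 8, 4, 3, 2, 5, 6, 1, 7]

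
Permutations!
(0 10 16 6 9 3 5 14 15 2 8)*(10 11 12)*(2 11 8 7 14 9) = (0 8)(2 7 14 15 11 12 10 16 6)(3 5 9) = [8, 1, 7, 5, 4, 9, 2, 14, 0, 3, 16, 12, 10, 13, 15, 11, 6]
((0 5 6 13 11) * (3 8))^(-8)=((0 5 6 13 11)(3 8))^(-8)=(0 6 11 5 13)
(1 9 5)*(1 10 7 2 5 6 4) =(1 9 6 4)(2 5 10 7) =[0, 9, 5, 3, 1, 10, 4, 2, 8, 6, 7]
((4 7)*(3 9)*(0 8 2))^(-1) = (0 2 8)(3 9)(4 7)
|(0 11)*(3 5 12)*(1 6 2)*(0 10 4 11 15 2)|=15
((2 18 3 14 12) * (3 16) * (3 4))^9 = (2 16 3 12 18 4 14)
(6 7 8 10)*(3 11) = (3 11)(6 7 8 10) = [0, 1, 2, 11, 4, 5, 7, 8, 10, 9, 6, 3]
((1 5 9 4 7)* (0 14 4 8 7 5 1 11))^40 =((0 14 4 5 9 8 7 11))^40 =(14)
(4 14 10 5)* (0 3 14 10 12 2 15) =(0 3 14 12 2 15)(4 10 5) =[3, 1, 15, 14, 10, 4, 6, 7, 8, 9, 5, 11, 2, 13, 12, 0]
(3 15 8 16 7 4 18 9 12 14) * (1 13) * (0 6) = (0 6)(1 13)(3 15 8 16 7 4 18 9 12 14) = [6, 13, 2, 15, 18, 5, 0, 4, 16, 12, 10, 11, 14, 1, 3, 8, 7, 17, 9]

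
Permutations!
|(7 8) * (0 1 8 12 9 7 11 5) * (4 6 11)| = 21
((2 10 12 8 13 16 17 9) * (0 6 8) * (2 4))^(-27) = (0 9 6 4 8 2 13 10 16 12 17)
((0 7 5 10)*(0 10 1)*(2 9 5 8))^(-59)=(10)(0 9 7 5 8 1 2)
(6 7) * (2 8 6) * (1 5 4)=(1 5 4)(2 8 6 7)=[0, 5, 8, 3, 1, 4, 7, 2, 6]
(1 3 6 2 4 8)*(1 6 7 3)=(2 4 8 6)(3 7)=[0, 1, 4, 7, 8, 5, 2, 3, 6]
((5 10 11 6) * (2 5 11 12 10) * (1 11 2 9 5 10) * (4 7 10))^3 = (1 2 10 11 4 12 6 7)(5 9)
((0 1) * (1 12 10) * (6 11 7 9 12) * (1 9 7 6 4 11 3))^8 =((0 4 11 6 3 1)(9 12 10))^8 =(0 11 3)(1 4 6)(9 10 12)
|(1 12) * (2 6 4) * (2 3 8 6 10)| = 4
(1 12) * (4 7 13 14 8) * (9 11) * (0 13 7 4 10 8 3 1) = (0 13 14 3 1 12)(8 10)(9 11) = [13, 12, 2, 1, 4, 5, 6, 7, 10, 11, 8, 9, 0, 14, 3]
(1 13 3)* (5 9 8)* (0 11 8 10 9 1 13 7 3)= (0 11 8 5 1 7 3 13)(9 10)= [11, 7, 2, 13, 4, 1, 6, 3, 5, 10, 9, 8, 12, 0]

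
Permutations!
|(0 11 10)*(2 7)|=|(0 11 10)(2 7)|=6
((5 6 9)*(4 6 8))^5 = ((4 6 9 5 8))^5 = (9)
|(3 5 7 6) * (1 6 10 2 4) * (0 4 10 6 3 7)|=10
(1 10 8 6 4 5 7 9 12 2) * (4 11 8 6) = (1 10 6 11 8 4 5 7 9 12 2) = [0, 10, 1, 3, 5, 7, 11, 9, 4, 12, 6, 8, 2]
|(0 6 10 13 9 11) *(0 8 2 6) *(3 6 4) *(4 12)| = 10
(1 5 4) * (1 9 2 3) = [0, 5, 3, 1, 9, 4, 6, 7, 8, 2] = (1 5 4 9 2 3)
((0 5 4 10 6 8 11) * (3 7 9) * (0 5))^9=((3 7 9)(4 10 6 8 11 5))^9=(4 8)(5 6)(10 11)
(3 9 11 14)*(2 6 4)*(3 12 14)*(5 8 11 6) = (2 5 8 11 3 9 6 4)(12 14) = [0, 1, 5, 9, 2, 8, 4, 7, 11, 6, 10, 3, 14, 13, 12]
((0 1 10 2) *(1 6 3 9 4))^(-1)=((0 6 3 9 4 1 10 2))^(-1)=(0 2 10 1 4 9 3 6)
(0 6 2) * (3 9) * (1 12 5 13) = (0 6 2)(1 12 5 13)(3 9) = [6, 12, 0, 9, 4, 13, 2, 7, 8, 3, 10, 11, 5, 1]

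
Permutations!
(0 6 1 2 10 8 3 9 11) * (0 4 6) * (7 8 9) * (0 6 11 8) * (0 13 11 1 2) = (0 6 2 10 9 8 3 7 13 11 4 1) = [6, 0, 10, 7, 1, 5, 2, 13, 3, 8, 9, 4, 12, 11]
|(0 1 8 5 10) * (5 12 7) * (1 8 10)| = |(0 8 12 7 5 1 10)| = 7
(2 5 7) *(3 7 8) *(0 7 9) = (0 7 2 5 8 3 9) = [7, 1, 5, 9, 4, 8, 6, 2, 3, 0]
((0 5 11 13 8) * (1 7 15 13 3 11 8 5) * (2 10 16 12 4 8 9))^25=((0 1 7 15 13 5 9 2 10 16 12 4 8)(3 11))^25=(0 8 4 12 16 10 2 9 5 13 15 7 1)(3 11)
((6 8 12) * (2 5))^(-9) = ((2 5)(6 8 12))^(-9) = (12)(2 5)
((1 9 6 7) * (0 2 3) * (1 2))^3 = ((0 1 9 6 7 2 3))^3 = (0 6 3 9 2 1 7)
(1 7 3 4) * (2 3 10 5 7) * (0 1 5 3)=(0 1 2)(3 4 5 7 10)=[1, 2, 0, 4, 5, 7, 6, 10, 8, 9, 3]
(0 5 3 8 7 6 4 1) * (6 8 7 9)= (0 5 3 7 8 9 6 4 1)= [5, 0, 2, 7, 1, 3, 4, 8, 9, 6]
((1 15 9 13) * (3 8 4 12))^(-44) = ((1 15 9 13)(3 8 4 12))^(-44) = (15)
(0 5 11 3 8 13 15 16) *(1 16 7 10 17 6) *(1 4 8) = [5, 16, 2, 1, 8, 11, 4, 10, 13, 9, 17, 3, 12, 15, 14, 7, 0, 6] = (0 5 11 3 1 16)(4 8 13 15 7 10 17 6)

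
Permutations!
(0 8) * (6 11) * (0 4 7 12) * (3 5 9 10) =(0 8 4 7 12)(3 5 9 10)(6 11) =[8, 1, 2, 5, 7, 9, 11, 12, 4, 10, 3, 6, 0]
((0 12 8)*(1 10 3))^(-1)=((0 12 8)(1 10 3))^(-1)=(0 8 12)(1 3 10)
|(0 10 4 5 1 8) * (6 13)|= 6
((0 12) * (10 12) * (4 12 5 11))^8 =(0 5 4)(10 11 12)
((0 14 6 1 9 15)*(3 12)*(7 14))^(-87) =(0 1 7 9 14 15 6)(3 12)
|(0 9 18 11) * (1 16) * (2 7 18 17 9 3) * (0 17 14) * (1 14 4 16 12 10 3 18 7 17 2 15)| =45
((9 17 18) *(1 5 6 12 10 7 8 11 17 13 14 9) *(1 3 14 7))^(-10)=((1 5 6 12 10)(3 14 9 13 7 8 11 17 18))^(-10)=(3 18 17 11 8 7 13 9 14)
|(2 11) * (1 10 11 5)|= |(1 10 11 2 5)|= 5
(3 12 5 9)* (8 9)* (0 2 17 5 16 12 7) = (0 2 17 5 8 9 3 7)(12 16) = [2, 1, 17, 7, 4, 8, 6, 0, 9, 3, 10, 11, 16, 13, 14, 15, 12, 5]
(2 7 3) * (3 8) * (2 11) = (2 7 8 3 11) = [0, 1, 7, 11, 4, 5, 6, 8, 3, 9, 10, 2]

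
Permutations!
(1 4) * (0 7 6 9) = (0 7 6 9)(1 4) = [7, 4, 2, 3, 1, 5, 9, 6, 8, 0]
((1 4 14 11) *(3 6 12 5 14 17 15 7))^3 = ((1 4 17 15 7 3 6 12 5 14 11))^3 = (1 15 6 14 4 7 12 11 17 3 5)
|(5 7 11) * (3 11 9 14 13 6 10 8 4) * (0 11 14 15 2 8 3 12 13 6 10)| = |(0 11 5 7 9 15 2 8 4 12 13 10 3 14 6)| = 15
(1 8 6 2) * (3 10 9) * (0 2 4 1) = (0 2)(1 8 6 4)(3 10 9) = [2, 8, 0, 10, 1, 5, 4, 7, 6, 3, 9]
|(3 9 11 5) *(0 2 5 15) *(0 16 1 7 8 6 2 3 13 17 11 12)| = |(0 3 9 12)(1 7 8 6 2 5 13 17 11 15 16)| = 44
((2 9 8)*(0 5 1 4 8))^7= ((0 5 1 4 8 2 9))^7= (9)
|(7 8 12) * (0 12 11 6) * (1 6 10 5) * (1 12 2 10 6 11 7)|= |(0 2 10 5 12 1 11 6)(7 8)|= 8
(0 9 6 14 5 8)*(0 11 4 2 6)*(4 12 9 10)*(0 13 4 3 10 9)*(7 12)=(0 9 13 4 2 6 14 5 8 11 7 12)(3 10)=[9, 1, 6, 10, 2, 8, 14, 12, 11, 13, 3, 7, 0, 4, 5]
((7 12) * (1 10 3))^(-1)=(1 3 10)(7 12)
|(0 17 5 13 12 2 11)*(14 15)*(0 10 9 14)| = |(0 17 5 13 12 2 11 10 9 14 15)| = 11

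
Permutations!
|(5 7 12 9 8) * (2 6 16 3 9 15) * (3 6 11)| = |(2 11 3 9 8 5 7 12 15)(6 16)| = 18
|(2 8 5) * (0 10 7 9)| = |(0 10 7 9)(2 8 5)| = 12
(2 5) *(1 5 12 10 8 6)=[0, 5, 12, 3, 4, 2, 1, 7, 6, 9, 8, 11, 10]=(1 5 2 12 10 8 6)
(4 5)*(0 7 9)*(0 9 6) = (9)(0 7 6)(4 5) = [7, 1, 2, 3, 5, 4, 0, 6, 8, 9]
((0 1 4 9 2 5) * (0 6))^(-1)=(0 6 5 2 9 4 1)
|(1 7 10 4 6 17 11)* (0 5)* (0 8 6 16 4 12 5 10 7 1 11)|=|(0 10 12 5 8 6 17)(4 16)|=14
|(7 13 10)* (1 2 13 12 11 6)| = 8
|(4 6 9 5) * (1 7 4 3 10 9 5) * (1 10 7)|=|(3 7 4 6 5)(9 10)|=10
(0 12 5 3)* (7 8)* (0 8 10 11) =(0 12 5 3 8 7 10 11) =[12, 1, 2, 8, 4, 3, 6, 10, 7, 9, 11, 0, 5]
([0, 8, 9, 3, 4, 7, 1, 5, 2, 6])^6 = (1 8 2 9 6)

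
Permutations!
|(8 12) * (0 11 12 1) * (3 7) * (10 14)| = 10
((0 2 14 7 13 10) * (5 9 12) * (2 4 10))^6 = ((0 4 10)(2 14 7 13)(5 9 12))^6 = (2 7)(13 14)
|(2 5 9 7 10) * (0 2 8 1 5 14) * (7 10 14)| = 20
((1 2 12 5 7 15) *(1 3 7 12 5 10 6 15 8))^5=(1 6)(2 15)(3 5)(7 12)(8 10)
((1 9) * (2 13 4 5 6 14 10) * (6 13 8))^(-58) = (2 6 10 8 14)(4 13 5)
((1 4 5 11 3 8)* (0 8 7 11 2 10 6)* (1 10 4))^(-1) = (0 6 10 8)(2 5 4)(3 11 7)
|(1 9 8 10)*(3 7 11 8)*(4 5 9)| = 9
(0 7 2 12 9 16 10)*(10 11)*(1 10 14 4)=(0 7 2 12 9 16 11 14 4 1 10)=[7, 10, 12, 3, 1, 5, 6, 2, 8, 16, 0, 14, 9, 13, 4, 15, 11]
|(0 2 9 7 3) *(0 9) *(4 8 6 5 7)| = |(0 2)(3 9 4 8 6 5 7)| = 14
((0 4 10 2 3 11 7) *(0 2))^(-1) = (0 10 4)(2 7 11 3)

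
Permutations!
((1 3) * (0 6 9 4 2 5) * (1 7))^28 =((0 6 9 4 2 5)(1 3 7))^28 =(0 2 9)(1 3 7)(4 6 5)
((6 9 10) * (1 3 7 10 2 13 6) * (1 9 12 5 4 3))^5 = ((2 13 6 12 5 4 3 7 10 9))^5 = (2 4)(3 13)(5 9)(6 7)(10 12)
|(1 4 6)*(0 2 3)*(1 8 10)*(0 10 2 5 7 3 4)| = |(0 5 7 3 10 1)(2 4 6 8)| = 12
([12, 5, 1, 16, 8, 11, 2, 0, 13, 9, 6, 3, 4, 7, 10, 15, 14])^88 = (0 13 4)(1 6 14 3 5 2 10 16 11)(7 8 12)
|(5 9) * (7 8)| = 2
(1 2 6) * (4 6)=(1 2 4 6)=[0, 2, 4, 3, 6, 5, 1]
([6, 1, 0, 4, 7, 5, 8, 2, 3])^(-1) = (0 2 7 4 3 8 6)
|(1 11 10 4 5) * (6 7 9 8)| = |(1 11 10 4 5)(6 7 9 8)| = 20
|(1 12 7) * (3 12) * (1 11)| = 5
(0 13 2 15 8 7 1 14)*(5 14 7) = (0 13 2 15 8 5 14)(1 7) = [13, 7, 15, 3, 4, 14, 6, 1, 5, 9, 10, 11, 12, 2, 0, 8]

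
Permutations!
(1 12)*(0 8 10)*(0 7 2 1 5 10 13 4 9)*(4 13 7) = (13)(0 8 7 2 1 12 5 10 4 9) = [8, 12, 1, 3, 9, 10, 6, 2, 7, 0, 4, 11, 5, 13]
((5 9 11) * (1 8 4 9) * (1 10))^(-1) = (1 10 5 11 9 4 8)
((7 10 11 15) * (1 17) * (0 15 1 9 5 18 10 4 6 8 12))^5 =(0 8 4 15 12 6 7)(1 10 5 17 11 18 9)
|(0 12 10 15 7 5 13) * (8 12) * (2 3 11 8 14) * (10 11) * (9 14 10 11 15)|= |(0 10 9 14 2 3 11 8 12 15 7 5 13)|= 13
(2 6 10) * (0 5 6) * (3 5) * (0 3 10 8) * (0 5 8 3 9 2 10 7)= (10)(0 7)(2 9)(3 8 5 6)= [7, 1, 9, 8, 4, 6, 3, 0, 5, 2, 10]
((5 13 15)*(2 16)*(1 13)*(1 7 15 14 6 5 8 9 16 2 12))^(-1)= (1 12 16 9 8 15 7 5 6 14 13)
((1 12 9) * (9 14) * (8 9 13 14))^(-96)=(14)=((1 12 8 9)(13 14))^(-96)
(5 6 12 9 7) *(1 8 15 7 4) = (1 8 15 7 5 6 12 9 4) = [0, 8, 2, 3, 1, 6, 12, 5, 15, 4, 10, 11, 9, 13, 14, 7]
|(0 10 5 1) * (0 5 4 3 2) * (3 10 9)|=4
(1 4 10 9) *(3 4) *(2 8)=(1 3 4 10 9)(2 8)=[0, 3, 8, 4, 10, 5, 6, 7, 2, 1, 9]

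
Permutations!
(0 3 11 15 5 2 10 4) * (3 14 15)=(0 14 15 5 2 10 4)(3 11)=[14, 1, 10, 11, 0, 2, 6, 7, 8, 9, 4, 3, 12, 13, 15, 5]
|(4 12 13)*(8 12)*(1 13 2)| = 6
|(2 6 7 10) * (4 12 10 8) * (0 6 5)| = |(0 6 7 8 4 12 10 2 5)| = 9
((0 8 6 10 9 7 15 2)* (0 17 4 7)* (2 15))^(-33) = ((0 8 6 10 9)(2 17 4 7))^(-33) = (0 6 9 8 10)(2 7 4 17)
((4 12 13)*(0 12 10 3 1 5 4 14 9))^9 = ((0 12 13 14 9)(1 5 4 10 3))^9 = (0 9 14 13 12)(1 3 10 4 5)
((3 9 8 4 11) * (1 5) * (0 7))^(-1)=((0 7)(1 5)(3 9 8 4 11))^(-1)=(0 7)(1 5)(3 11 4 8 9)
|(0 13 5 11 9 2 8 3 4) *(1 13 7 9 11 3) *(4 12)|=11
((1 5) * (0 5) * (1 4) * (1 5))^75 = ((0 1)(4 5))^75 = (0 1)(4 5)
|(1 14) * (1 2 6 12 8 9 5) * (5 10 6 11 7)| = 30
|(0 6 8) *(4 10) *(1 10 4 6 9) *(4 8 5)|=|(0 9 1 10 6 5 4 8)|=8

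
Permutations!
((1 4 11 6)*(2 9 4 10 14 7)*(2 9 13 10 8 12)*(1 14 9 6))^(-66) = (14)(1 9 2)(4 13 8)(10 12 11)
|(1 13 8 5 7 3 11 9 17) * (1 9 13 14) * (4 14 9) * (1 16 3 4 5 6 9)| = 12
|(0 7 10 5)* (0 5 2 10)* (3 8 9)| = |(0 7)(2 10)(3 8 9)| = 6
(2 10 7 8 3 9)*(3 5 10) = (2 3 9)(5 10 7 8) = [0, 1, 3, 9, 4, 10, 6, 8, 5, 2, 7]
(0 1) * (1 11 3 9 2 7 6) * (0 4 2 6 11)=[0, 4, 7, 9, 2, 5, 1, 11, 8, 6, 10, 3]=(1 4 2 7 11 3 9 6)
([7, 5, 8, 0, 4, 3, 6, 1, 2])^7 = (0 1 3 7 5)(2 8)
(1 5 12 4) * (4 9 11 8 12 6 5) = (1 4)(5 6)(8 12 9 11) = [0, 4, 2, 3, 1, 6, 5, 7, 12, 11, 10, 8, 9]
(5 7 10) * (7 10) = (5 10) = [0, 1, 2, 3, 4, 10, 6, 7, 8, 9, 5]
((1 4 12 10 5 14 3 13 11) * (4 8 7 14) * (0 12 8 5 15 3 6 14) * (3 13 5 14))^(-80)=(0 13 6 8 10 1 5)(3 7 15 14 4 12 11)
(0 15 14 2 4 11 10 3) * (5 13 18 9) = (0 15 14 2 4 11 10 3)(5 13 18 9) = [15, 1, 4, 0, 11, 13, 6, 7, 8, 5, 3, 10, 12, 18, 2, 14, 16, 17, 9]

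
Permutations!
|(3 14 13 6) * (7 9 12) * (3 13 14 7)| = 4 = |(14)(3 7 9 12)(6 13)|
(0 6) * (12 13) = (0 6)(12 13) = [6, 1, 2, 3, 4, 5, 0, 7, 8, 9, 10, 11, 13, 12]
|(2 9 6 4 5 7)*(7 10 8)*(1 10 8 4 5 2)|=9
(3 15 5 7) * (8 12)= (3 15 5 7)(8 12)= [0, 1, 2, 15, 4, 7, 6, 3, 12, 9, 10, 11, 8, 13, 14, 5]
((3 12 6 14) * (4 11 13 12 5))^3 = ((3 5 4 11 13 12 6 14))^3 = (3 11 6 5 13 14 4 12)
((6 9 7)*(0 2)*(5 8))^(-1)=((0 2)(5 8)(6 9 7))^(-1)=(0 2)(5 8)(6 7 9)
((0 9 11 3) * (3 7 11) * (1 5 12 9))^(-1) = (0 3 9 12 5 1)(7 11)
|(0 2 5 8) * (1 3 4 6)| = |(0 2 5 8)(1 3 4 6)| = 4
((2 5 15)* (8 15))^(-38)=(2 8)(5 15)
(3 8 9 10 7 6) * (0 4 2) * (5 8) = [4, 1, 0, 5, 2, 8, 3, 6, 9, 10, 7] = (0 4 2)(3 5 8 9 10 7 6)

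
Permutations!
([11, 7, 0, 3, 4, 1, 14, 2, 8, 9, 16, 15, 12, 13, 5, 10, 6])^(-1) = (0 2 7 1 5 14 6 16 10 15 11)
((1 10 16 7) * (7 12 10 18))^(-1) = (1 7 18)(10 12 16)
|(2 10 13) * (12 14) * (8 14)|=|(2 10 13)(8 14 12)|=3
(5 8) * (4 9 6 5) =[0, 1, 2, 3, 9, 8, 5, 7, 4, 6] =(4 9 6 5 8)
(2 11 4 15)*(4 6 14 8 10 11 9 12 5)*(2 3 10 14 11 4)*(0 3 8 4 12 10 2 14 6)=(0 3 2 9 10 12 5 14 4 15 8 6 11)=[3, 1, 9, 2, 15, 14, 11, 7, 6, 10, 12, 0, 5, 13, 4, 8]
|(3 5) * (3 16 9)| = 4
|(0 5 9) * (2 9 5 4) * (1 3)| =4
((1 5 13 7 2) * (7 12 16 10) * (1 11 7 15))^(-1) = (1 15 10 16 12 13 5)(2 7 11)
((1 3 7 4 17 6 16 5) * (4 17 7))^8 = ((1 3 4 7 17 6 16 5))^8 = (17)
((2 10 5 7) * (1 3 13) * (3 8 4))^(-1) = (1 13 3 4 8)(2 7 5 10) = ((1 8 4 3 13)(2 10 5 7))^(-1)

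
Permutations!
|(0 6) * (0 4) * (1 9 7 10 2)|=|(0 6 4)(1 9 7 10 2)|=15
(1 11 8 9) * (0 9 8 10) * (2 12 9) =(0 2 12 9 1 11 10) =[2, 11, 12, 3, 4, 5, 6, 7, 8, 1, 0, 10, 9]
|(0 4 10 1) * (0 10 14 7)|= 4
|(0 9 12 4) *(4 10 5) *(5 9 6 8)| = 15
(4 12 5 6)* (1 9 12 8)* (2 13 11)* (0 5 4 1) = [5, 9, 13, 3, 8, 6, 1, 7, 0, 12, 10, 2, 4, 11] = (0 5 6 1 9 12 4 8)(2 13 11)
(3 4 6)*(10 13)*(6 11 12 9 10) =[0, 1, 2, 4, 11, 5, 3, 7, 8, 10, 13, 12, 9, 6] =(3 4 11 12 9 10 13 6)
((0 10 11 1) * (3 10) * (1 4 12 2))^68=(0 4)(1 11)(2 10)(3 12)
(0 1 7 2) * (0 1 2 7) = [2, 0, 1, 3, 4, 5, 6, 7] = (7)(0 2 1)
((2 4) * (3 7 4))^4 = (7)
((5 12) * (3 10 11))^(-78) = (12)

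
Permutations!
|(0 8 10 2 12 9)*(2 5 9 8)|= 7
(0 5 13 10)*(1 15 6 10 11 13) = [5, 15, 2, 3, 4, 1, 10, 7, 8, 9, 0, 13, 12, 11, 14, 6] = (0 5 1 15 6 10)(11 13)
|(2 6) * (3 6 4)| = 4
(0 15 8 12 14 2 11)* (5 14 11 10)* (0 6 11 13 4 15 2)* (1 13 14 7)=[2, 13, 10, 3, 15, 7, 11, 1, 12, 9, 5, 6, 14, 4, 0, 8]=(0 2 10 5 7 1 13 4 15 8 12 14)(6 11)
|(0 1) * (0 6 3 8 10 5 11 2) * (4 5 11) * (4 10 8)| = 9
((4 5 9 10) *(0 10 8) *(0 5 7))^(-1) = ((0 10 4 7)(5 9 8))^(-1) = (0 7 4 10)(5 8 9)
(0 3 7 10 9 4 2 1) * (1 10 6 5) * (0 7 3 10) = (0 10 9 4 2)(1 7 6 5) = [10, 7, 0, 3, 2, 1, 5, 6, 8, 4, 9]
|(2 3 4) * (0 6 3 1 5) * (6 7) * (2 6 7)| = 12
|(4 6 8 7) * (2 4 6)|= 6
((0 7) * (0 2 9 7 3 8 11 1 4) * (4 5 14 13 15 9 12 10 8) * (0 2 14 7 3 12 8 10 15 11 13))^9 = ((0 12 15 9 3 4 2 8 13 11 1 5 7 14))^9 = (0 11 3 14 13 9 7 8 15 5 2 12 1 4)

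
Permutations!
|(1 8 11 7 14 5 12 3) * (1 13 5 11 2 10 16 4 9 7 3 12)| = |(1 8 2 10 16 4 9 7 14 11 3 13 5)| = 13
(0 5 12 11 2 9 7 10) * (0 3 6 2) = (0 5 12 11)(2 9 7 10 3 6) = [5, 1, 9, 6, 4, 12, 2, 10, 8, 7, 3, 0, 11]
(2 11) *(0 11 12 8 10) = (0 11 2 12 8 10) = [11, 1, 12, 3, 4, 5, 6, 7, 10, 9, 0, 2, 8]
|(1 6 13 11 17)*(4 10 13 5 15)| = |(1 6 5 15 4 10 13 11 17)| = 9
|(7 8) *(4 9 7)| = |(4 9 7 8)| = 4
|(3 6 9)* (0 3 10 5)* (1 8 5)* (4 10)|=9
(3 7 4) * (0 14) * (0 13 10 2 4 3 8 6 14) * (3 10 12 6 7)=(2 4 8 7 10)(6 14 13 12)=[0, 1, 4, 3, 8, 5, 14, 10, 7, 9, 2, 11, 6, 12, 13]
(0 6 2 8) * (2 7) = (0 6 7 2 8) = [6, 1, 8, 3, 4, 5, 7, 2, 0]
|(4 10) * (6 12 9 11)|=|(4 10)(6 12 9 11)|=4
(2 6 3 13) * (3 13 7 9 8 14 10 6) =(2 3 7 9 8 14 10 6 13) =[0, 1, 3, 7, 4, 5, 13, 9, 14, 8, 6, 11, 12, 2, 10]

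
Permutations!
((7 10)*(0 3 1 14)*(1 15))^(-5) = ((0 3 15 1 14)(7 10))^(-5) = (15)(7 10)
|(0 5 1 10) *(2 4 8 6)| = 4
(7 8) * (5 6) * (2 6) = (2 6 5)(7 8) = [0, 1, 6, 3, 4, 2, 5, 8, 7]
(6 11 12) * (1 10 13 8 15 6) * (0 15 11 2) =(0 15 6 2)(1 10 13 8 11 12) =[15, 10, 0, 3, 4, 5, 2, 7, 11, 9, 13, 12, 1, 8, 14, 6]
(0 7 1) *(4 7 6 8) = (0 6 8 4 7 1) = [6, 0, 2, 3, 7, 5, 8, 1, 4]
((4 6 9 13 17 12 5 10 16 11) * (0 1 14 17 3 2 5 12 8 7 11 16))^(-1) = ((0 1 14 17 8 7 11 4 6 9 13 3 2 5 10))^(-1) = (0 10 5 2 3 13 9 6 4 11 7 8 17 14 1)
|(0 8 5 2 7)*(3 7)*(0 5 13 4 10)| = 20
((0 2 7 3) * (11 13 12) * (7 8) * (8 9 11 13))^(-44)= ((0 2 9 11 8 7 3)(12 13))^(-44)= (13)(0 7 11 2 3 8 9)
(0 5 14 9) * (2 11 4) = (0 5 14 9)(2 11 4) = [5, 1, 11, 3, 2, 14, 6, 7, 8, 0, 10, 4, 12, 13, 9]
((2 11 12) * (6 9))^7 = ((2 11 12)(6 9))^7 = (2 11 12)(6 9)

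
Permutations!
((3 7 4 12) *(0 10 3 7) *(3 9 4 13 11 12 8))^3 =(0 4)(3 9)(7 12 11 13)(8 10)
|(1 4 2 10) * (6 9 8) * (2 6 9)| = |(1 4 6 2 10)(8 9)| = 10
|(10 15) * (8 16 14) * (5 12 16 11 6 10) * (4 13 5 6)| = |(4 13 5 12 16 14 8 11)(6 10 15)| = 24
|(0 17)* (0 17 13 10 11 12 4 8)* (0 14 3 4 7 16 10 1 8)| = 35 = |(17)(0 13 1 8 14 3 4)(7 16 10 11 12)|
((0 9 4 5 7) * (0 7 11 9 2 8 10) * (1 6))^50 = (0 8)(2 10)(4 11)(5 9)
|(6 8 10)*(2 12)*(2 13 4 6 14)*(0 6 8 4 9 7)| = 11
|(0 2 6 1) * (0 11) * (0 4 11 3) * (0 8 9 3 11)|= 6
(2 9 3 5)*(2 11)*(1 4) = (1 4)(2 9 3 5 11) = [0, 4, 9, 5, 1, 11, 6, 7, 8, 3, 10, 2]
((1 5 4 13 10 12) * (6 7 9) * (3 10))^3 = (1 13 12 4 10 5 3)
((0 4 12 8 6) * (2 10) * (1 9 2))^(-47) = (0 8 4 6 12)(1 9 2 10)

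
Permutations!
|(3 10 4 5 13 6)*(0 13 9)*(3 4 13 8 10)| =8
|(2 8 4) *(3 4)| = 4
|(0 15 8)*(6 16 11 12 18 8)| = |(0 15 6 16 11 12 18 8)| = 8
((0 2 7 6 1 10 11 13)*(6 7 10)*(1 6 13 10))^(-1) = (0 13 1 2)(10 11)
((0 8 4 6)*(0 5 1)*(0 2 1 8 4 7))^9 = ((0 4 6 5 8 7)(1 2))^9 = (0 5)(1 2)(4 8)(6 7)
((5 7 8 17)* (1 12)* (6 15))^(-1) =((1 12)(5 7 8 17)(6 15))^(-1) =(1 12)(5 17 8 7)(6 15)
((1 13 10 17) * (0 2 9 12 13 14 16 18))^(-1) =(0 18 16 14 1 17 10 13 12 9 2)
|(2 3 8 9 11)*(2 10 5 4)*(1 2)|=9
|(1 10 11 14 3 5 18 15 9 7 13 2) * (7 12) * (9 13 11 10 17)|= |(1 17 9 12 7 11 14 3 5 18 15 13 2)|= 13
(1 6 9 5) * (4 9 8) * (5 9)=[0, 6, 2, 3, 5, 1, 8, 7, 4, 9]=(9)(1 6 8 4 5)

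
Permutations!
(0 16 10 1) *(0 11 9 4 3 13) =[16, 11, 2, 13, 3, 5, 6, 7, 8, 4, 1, 9, 12, 0, 14, 15, 10] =(0 16 10 1 11 9 4 3 13)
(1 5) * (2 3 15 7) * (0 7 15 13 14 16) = [7, 5, 3, 13, 4, 1, 6, 2, 8, 9, 10, 11, 12, 14, 16, 15, 0] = (0 7 2 3 13 14 16)(1 5)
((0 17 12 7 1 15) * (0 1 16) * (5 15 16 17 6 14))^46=((0 6 14 5 15 1 16)(7 17 12))^46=(0 15 6 1 14 16 5)(7 17 12)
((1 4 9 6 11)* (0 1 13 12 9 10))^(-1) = (0 10 4 1)(6 9 12 13 11)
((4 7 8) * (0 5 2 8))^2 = (0 2 4)(5 8 7)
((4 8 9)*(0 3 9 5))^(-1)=(0 5 8 4 9 3)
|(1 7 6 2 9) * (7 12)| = |(1 12 7 6 2 9)| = 6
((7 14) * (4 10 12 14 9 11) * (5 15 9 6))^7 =((4 10 12 14 7 6 5 15 9 11))^7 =(4 15 7 10 9 6 12 11 5 14)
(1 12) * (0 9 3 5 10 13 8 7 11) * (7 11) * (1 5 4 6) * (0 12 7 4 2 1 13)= [9, 7, 1, 2, 6, 10, 13, 4, 11, 3, 0, 12, 5, 8]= (0 9 3 2 1 7 4 6 13 8 11 12 5 10)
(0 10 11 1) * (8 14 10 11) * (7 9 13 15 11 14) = (0 14 10 8 7 9 13 15 11 1) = [14, 0, 2, 3, 4, 5, 6, 9, 7, 13, 8, 1, 12, 15, 10, 11]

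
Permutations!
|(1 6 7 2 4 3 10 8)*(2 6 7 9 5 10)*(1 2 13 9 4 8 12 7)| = 18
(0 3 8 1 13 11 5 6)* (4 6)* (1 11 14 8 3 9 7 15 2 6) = (0 9 7 15 2 6)(1 13 14 8 11 5 4) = [9, 13, 6, 3, 1, 4, 0, 15, 11, 7, 10, 5, 12, 14, 8, 2]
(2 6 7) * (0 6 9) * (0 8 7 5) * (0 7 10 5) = [6, 1, 9, 3, 4, 7, 0, 2, 10, 8, 5] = (0 6)(2 9 8 10 5 7)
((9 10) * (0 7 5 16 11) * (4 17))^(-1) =(0 11 16 5 7)(4 17)(9 10)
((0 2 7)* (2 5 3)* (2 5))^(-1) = (0 7 2)(3 5)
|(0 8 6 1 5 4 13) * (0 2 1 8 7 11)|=30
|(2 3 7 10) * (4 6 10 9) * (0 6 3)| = |(0 6 10 2)(3 7 9 4)| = 4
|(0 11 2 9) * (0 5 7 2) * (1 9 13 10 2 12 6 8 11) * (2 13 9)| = |(0 1 2 9 5 7 12 6 8 11)(10 13)| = 10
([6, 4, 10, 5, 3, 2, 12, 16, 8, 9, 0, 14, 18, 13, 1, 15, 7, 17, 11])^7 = (0 4 12 5 11 10 1 6 3 18 2 14)(7 16)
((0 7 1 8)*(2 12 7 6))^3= (0 12 8 2 1 6 7)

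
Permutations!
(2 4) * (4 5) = [0, 1, 5, 3, 2, 4] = (2 5 4)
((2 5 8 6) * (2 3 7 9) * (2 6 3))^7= ((2 5 8 3 7 9 6))^7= (9)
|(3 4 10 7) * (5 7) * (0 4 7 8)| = |(0 4 10 5 8)(3 7)| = 10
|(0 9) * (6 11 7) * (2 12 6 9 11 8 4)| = 20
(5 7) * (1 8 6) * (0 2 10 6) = [2, 8, 10, 3, 4, 7, 1, 5, 0, 9, 6] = (0 2 10 6 1 8)(5 7)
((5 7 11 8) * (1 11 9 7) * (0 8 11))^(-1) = (11)(0 1 5 8)(7 9)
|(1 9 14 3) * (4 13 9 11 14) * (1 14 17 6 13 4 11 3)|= |(1 3 14)(6 13 9 11 17)|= 15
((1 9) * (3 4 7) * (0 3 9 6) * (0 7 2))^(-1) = (0 2 4 3)(1 9 7 6)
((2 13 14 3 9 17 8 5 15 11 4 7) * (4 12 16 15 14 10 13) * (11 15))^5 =((2 4 7)(3 9 17 8 5 14)(10 13)(11 12 16))^5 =(2 7 4)(3 14 5 8 17 9)(10 13)(11 16 12)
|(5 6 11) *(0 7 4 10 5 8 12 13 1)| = |(0 7 4 10 5 6 11 8 12 13 1)| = 11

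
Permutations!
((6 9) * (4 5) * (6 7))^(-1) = (4 5)(6 7 9)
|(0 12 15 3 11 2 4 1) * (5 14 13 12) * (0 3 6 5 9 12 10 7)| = 10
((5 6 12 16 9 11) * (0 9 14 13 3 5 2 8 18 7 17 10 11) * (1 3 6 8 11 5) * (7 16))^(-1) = ((0 9)(1 3)(2 11)(5 8 18 16 14 13 6 12 7 17 10))^(-1) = (0 9)(1 3)(2 11)(5 10 17 7 12 6 13 14 16 18 8)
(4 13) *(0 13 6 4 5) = [13, 1, 2, 3, 6, 0, 4, 7, 8, 9, 10, 11, 12, 5] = (0 13 5)(4 6)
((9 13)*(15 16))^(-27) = (9 13)(15 16)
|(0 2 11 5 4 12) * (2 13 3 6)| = |(0 13 3 6 2 11 5 4 12)| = 9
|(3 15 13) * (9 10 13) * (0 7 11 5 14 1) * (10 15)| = |(0 7 11 5 14 1)(3 10 13)(9 15)| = 6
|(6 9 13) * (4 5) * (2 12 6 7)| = |(2 12 6 9 13 7)(4 5)| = 6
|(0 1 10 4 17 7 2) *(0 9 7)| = 15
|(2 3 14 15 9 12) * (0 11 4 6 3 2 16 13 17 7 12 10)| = |(0 11 4 6 3 14 15 9 10)(7 12 16 13 17)| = 45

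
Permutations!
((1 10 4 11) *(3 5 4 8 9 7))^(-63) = (11)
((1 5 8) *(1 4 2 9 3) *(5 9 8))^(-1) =((1 9 3)(2 8 4))^(-1) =(1 3 9)(2 4 8)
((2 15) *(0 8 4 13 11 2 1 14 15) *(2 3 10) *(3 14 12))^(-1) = ((0 8 4 13 11 14 15 1 12 3 10 2))^(-1) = (0 2 10 3 12 1 15 14 11 13 4 8)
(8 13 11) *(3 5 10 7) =(3 5 10 7)(8 13 11) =[0, 1, 2, 5, 4, 10, 6, 3, 13, 9, 7, 8, 12, 11]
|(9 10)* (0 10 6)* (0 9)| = |(0 10)(6 9)| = 2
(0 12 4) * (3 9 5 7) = (0 12 4)(3 9 5 7) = [12, 1, 2, 9, 0, 7, 6, 3, 8, 5, 10, 11, 4]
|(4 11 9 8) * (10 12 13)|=12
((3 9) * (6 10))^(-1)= (3 9)(6 10)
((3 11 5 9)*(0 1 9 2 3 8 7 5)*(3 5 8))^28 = ((0 1 9 3 11)(2 5)(7 8))^28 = (0 3 1 11 9)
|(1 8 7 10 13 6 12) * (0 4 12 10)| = 6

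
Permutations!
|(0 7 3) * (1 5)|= 6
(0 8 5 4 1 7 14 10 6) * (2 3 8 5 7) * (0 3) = (0 5 4 1 2)(3 8 7 14 10 6) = [5, 2, 0, 8, 1, 4, 3, 14, 7, 9, 6, 11, 12, 13, 10]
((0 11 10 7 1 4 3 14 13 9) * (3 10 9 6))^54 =(1 10)(3 13)(4 7)(6 14)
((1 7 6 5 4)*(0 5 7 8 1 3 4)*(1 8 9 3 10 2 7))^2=((0 5)(1 9 3 4 10 2 7 6))^2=(1 3 10 7)(2 6 9 4)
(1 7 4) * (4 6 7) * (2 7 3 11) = (1 4)(2 7 6 3 11) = [0, 4, 7, 11, 1, 5, 3, 6, 8, 9, 10, 2]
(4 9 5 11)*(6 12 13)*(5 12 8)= (4 9 12 13 6 8 5 11)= [0, 1, 2, 3, 9, 11, 8, 7, 5, 12, 10, 4, 13, 6]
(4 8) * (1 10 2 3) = [0, 10, 3, 1, 8, 5, 6, 7, 4, 9, 2] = (1 10 2 3)(4 8)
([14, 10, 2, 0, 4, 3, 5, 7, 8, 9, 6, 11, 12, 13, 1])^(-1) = (0 3 5 6 10 1 14)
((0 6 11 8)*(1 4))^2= (0 11)(6 8)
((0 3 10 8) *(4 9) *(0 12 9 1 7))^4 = ((0 3 10 8 12 9 4 1 7))^4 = (0 12 7 8 1 10 4 3 9)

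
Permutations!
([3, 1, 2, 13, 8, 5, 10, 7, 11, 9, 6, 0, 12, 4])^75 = [4, 1, 2, 8, 0, 5, 10, 7, 3, 9, 6, 13, 12, 11]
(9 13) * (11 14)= (9 13)(11 14)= [0, 1, 2, 3, 4, 5, 6, 7, 8, 13, 10, 14, 12, 9, 11]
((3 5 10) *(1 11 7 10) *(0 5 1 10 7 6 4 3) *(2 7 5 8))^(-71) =(0 8 2 7 5 10)(1 3 4 6 11) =((0 8 2 7 5 10)(1 11 6 4 3))^(-71)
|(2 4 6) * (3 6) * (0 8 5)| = 12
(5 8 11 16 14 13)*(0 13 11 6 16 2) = (0 13 5 8 6 16 14 11 2) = [13, 1, 0, 3, 4, 8, 16, 7, 6, 9, 10, 2, 12, 5, 11, 15, 14]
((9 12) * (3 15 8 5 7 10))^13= (3 15 8 5 7 10)(9 12)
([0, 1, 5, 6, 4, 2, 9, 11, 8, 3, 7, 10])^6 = (11)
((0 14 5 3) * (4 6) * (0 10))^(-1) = ((0 14 5 3 10)(4 6))^(-1) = (0 10 3 5 14)(4 6)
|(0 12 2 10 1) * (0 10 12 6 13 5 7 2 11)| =|(0 6 13 5 7 2 12 11)(1 10)| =8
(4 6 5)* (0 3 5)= (0 3 5 4 6)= [3, 1, 2, 5, 6, 4, 0]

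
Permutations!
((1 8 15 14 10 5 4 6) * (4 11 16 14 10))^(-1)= ((1 8 15 10 5 11 16 14 4 6))^(-1)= (1 6 4 14 16 11 5 10 15 8)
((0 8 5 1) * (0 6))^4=((0 8 5 1 6))^4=(0 6 1 5 8)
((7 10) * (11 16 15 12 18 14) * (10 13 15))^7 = ((7 13 15 12 18 14 11 16 10))^7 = (7 16 14 12 13 10 11 18 15)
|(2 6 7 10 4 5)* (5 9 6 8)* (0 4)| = |(0 4 9 6 7 10)(2 8 5)| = 6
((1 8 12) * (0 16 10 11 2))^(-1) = ((0 16 10 11 2)(1 8 12))^(-1) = (0 2 11 10 16)(1 12 8)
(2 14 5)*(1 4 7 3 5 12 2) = [0, 4, 14, 5, 7, 1, 6, 3, 8, 9, 10, 11, 2, 13, 12] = (1 4 7 3 5)(2 14 12)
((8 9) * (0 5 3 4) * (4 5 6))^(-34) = ((0 6 4)(3 5)(8 9))^(-34) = (9)(0 4 6)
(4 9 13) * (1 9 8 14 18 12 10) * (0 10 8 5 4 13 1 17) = (0 10 17)(1 9)(4 5)(8 14 18 12) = [10, 9, 2, 3, 5, 4, 6, 7, 14, 1, 17, 11, 8, 13, 18, 15, 16, 0, 12]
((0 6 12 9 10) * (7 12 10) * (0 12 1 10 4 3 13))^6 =(0 6 4 3 13)(1 10 12 9 7)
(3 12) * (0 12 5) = [12, 1, 2, 5, 4, 0, 6, 7, 8, 9, 10, 11, 3] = (0 12 3 5)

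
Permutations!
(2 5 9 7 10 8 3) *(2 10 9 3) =(2 5 3 10 8)(7 9) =[0, 1, 5, 10, 4, 3, 6, 9, 2, 7, 8]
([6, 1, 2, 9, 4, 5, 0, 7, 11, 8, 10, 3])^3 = [6, 1, 2, 11, 4, 5, 0, 7, 9, 3, 10, 8]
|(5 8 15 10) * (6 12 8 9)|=7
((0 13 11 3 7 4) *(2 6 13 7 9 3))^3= (2 11 13 6)(3 9)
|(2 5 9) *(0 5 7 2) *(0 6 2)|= 6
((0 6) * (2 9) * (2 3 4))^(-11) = ((0 6)(2 9 3 4))^(-11) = (0 6)(2 9 3 4)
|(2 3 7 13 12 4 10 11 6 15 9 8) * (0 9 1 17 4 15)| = |(0 9 8 2 3 7 13 12 15 1 17 4 10 11 6)| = 15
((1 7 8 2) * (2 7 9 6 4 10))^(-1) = ((1 9 6 4 10 2)(7 8))^(-1) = (1 2 10 4 6 9)(7 8)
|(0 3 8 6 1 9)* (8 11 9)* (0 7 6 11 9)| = |(0 3 9 7 6 1 8 11)| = 8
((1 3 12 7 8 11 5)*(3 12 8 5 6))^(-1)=(1 5 7 12)(3 6 11 8)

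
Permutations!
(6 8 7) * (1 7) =(1 7 6 8) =[0, 7, 2, 3, 4, 5, 8, 6, 1]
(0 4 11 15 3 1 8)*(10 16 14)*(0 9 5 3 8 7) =(0 4 11 15 8 9 5 3 1 7)(10 16 14) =[4, 7, 2, 1, 11, 3, 6, 0, 9, 5, 16, 15, 12, 13, 10, 8, 14]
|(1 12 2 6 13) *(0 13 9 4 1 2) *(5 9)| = 9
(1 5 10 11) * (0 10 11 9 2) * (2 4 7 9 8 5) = (0 10 8 5 11 1 2)(4 7 9) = [10, 2, 0, 3, 7, 11, 6, 9, 5, 4, 8, 1]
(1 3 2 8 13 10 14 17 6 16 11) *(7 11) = [0, 3, 8, 2, 4, 5, 16, 11, 13, 9, 14, 1, 12, 10, 17, 15, 7, 6] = (1 3 2 8 13 10 14 17 6 16 7 11)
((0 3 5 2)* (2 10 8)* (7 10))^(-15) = ((0 3 5 7 10 8 2))^(-15) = (0 2 8 10 7 5 3)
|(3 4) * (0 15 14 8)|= 4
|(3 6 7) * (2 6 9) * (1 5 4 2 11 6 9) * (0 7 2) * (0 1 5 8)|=28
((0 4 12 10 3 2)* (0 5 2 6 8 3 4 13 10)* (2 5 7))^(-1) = (0 12 4 10 13)(2 7)(3 8 6)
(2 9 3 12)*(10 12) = (2 9 3 10 12) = [0, 1, 9, 10, 4, 5, 6, 7, 8, 3, 12, 11, 2]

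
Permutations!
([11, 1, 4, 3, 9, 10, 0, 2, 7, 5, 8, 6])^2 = [6, 1, 9, 3, 5, 8, 11, 4, 2, 10, 7, 0]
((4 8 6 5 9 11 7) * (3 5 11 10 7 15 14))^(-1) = ((3 5 9 10 7 4 8 6 11 15 14))^(-1) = (3 14 15 11 6 8 4 7 10 9 5)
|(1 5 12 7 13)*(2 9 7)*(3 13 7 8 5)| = 15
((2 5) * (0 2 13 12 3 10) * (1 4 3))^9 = (13)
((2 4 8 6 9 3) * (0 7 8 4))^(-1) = (0 2 3 9 6 8 7)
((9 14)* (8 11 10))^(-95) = (8 11 10)(9 14)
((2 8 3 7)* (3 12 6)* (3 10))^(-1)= ((2 8 12 6 10 3 7))^(-1)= (2 7 3 10 6 12 8)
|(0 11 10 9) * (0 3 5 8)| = |(0 11 10 9 3 5 8)| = 7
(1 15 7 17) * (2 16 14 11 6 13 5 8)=(1 15 7 17)(2 16 14 11 6 13 5 8)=[0, 15, 16, 3, 4, 8, 13, 17, 2, 9, 10, 6, 12, 5, 11, 7, 14, 1]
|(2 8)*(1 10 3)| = |(1 10 3)(2 8)| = 6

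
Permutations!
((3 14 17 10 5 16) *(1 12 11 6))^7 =((1 12 11 6)(3 14 17 10 5 16))^7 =(1 6 11 12)(3 14 17 10 5 16)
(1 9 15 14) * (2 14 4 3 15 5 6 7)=(1 9 5 6 7 2 14)(3 15 4)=[0, 9, 14, 15, 3, 6, 7, 2, 8, 5, 10, 11, 12, 13, 1, 4]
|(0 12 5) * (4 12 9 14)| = |(0 9 14 4 12 5)| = 6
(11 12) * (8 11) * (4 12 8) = [0, 1, 2, 3, 12, 5, 6, 7, 11, 9, 10, 8, 4] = (4 12)(8 11)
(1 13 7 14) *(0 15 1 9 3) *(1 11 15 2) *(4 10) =(0 2 1 13 7 14 9 3)(4 10)(11 15) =[2, 13, 1, 0, 10, 5, 6, 14, 8, 3, 4, 15, 12, 7, 9, 11]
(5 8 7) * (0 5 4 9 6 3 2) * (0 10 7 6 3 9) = (0 5 8 6 9 3 2 10 7 4) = [5, 1, 10, 2, 0, 8, 9, 4, 6, 3, 7]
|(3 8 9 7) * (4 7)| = 5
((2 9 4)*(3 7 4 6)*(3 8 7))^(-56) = ((2 9 6 8 7 4))^(-56) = (2 7 6)(4 8 9)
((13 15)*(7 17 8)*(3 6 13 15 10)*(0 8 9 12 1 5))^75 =(0 17 1 8 9 5 7 12)(3 10 13 6)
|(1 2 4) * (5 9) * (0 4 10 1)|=|(0 4)(1 2 10)(5 9)|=6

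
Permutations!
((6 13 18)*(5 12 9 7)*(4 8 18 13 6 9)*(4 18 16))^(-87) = (5 9 12 7 18)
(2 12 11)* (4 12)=[0, 1, 4, 3, 12, 5, 6, 7, 8, 9, 10, 2, 11]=(2 4 12 11)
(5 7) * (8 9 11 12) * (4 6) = (4 6)(5 7)(8 9 11 12) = [0, 1, 2, 3, 6, 7, 4, 5, 9, 11, 10, 12, 8]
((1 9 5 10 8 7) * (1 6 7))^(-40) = (10)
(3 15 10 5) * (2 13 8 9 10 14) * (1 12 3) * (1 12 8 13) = (1 8 9 10 5 12 3 15 14 2) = [0, 8, 1, 15, 4, 12, 6, 7, 9, 10, 5, 11, 3, 13, 2, 14]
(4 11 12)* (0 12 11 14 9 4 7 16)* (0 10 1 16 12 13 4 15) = (0 13 4 14 9 15)(1 16 10)(7 12) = [13, 16, 2, 3, 14, 5, 6, 12, 8, 15, 1, 11, 7, 4, 9, 0, 10]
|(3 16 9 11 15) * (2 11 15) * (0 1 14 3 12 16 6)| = |(0 1 14 3 6)(2 11)(9 15 12 16)| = 20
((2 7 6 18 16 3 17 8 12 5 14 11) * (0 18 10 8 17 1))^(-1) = (0 1 3 16 18)(2 11 14 5 12 8 10 6 7) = ((0 18 16 3 1)(2 7 6 10 8 12 5 14 11))^(-1)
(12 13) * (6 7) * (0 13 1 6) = (0 13 12 1 6 7) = [13, 6, 2, 3, 4, 5, 7, 0, 8, 9, 10, 11, 1, 12]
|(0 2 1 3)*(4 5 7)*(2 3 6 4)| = |(0 3)(1 6 4 5 7 2)| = 6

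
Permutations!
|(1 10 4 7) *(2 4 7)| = 6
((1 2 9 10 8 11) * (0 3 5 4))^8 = ((0 3 5 4)(1 2 9 10 8 11))^8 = (1 9 8)(2 10 11)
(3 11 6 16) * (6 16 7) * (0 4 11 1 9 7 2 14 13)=[4, 9, 14, 1, 11, 5, 2, 6, 8, 7, 10, 16, 12, 0, 13, 15, 3]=(0 4 11 16 3 1 9 7 6 2 14 13)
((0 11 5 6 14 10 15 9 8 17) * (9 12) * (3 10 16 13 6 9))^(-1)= ((0 11 5 9 8 17)(3 10 15 12)(6 14 16 13))^(-1)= (0 17 8 9 5 11)(3 12 15 10)(6 13 16 14)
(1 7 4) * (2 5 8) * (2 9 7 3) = (1 3 2 5 8 9 7 4) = [0, 3, 5, 2, 1, 8, 6, 4, 9, 7]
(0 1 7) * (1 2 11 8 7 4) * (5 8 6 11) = [2, 4, 5, 3, 1, 8, 11, 0, 7, 9, 10, 6] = (0 2 5 8 7)(1 4)(6 11)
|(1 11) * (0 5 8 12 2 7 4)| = 14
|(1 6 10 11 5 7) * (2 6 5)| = 12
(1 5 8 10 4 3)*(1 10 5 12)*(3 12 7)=[0, 7, 2, 10, 12, 8, 6, 3, 5, 9, 4, 11, 1]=(1 7 3 10 4 12)(5 8)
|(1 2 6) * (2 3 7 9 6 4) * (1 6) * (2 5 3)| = |(1 2 4 5 3 7 9)| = 7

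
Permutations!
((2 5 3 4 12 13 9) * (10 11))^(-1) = (2 9 13 12 4 3 5)(10 11)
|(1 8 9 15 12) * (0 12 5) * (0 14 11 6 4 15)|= 30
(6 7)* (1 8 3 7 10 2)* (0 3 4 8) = [3, 0, 1, 7, 8, 5, 10, 6, 4, 9, 2] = (0 3 7 6 10 2 1)(4 8)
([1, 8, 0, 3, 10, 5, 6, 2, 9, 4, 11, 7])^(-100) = [2, 0, 7, 3, 9, 5, 6, 11, 1, 8, 4, 10]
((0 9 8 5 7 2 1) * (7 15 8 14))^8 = (0 14 2)(1 9 7)(5 8 15)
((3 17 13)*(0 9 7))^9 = (17)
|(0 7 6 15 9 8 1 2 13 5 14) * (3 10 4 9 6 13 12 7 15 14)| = |(0 15 6 14)(1 2 12 7 13 5 3 10 4 9 8)| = 44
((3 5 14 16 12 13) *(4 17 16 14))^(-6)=((3 5 4 17 16 12 13))^(-6)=(3 5 4 17 16 12 13)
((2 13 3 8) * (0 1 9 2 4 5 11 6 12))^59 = ((0 1 9 2 13 3 8 4 5 11 6 12))^59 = (0 12 6 11 5 4 8 3 13 2 9 1)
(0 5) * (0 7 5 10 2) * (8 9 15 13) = (0 10 2)(5 7)(8 9 15 13) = [10, 1, 0, 3, 4, 7, 6, 5, 9, 15, 2, 11, 12, 8, 14, 13]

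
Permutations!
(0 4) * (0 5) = (0 4 5) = [4, 1, 2, 3, 5, 0]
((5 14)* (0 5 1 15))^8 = ((0 5 14 1 15))^8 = (0 1 5 15 14)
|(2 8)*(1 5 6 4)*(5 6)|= 6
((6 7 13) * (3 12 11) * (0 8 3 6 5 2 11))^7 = ((0 8 3 12)(2 11 6 7 13 5))^7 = (0 12 3 8)(2 11 6 7 13 5)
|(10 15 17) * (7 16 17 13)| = 6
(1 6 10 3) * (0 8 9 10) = (0 8 9 10 3 1 6) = [8, 6, 2, 1, 4, 5, 0, 7, 9, 10, 3]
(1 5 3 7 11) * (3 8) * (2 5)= (1 2 5 8 3 7 11)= [0, 2, 5, 7, 4, 8, 6, 11, 3, 9, 10, 1]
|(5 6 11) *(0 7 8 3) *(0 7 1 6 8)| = |(0 1 6 11 5 8 3 7)| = 8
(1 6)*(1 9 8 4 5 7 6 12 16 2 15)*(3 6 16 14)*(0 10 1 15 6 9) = [10, 12, 6, 9, 5, 7, 0, 16, 4, 8, 1, 11, 14, 13, 3, 15, 2] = (0 10 1 12 14 3 9 8 4 5 7 16 2 6)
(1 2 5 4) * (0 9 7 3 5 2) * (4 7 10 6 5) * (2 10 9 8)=(0 8 2 10 6 5 7 3 4 1)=[8, 0, 10, 4, 1, 7, 5, 3, 2, 9, 6]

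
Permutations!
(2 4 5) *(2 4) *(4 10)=(4 5 10)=[0, 1, 2, 3, 5, 10, 6, 7, 8, 9, 4]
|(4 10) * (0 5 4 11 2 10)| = 3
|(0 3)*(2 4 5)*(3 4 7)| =6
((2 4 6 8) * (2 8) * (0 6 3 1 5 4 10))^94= (0 2)(1 4)(3 5)(6 10)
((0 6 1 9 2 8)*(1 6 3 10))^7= (10)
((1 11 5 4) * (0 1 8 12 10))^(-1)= (0 10 12 8 4 5 11 1)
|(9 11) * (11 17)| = 3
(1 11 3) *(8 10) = (1 11 3)(8 10) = [0, 11, 2, 1, 4, 5, 6, 7, 10, 9, 8, 3]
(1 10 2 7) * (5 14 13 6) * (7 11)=[0, 10, 11, 3, 4, 14, 5, 1, 8, 9, 2, 7, 12, 6, 13]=(1 10 2 11 7)(5 14 13 6)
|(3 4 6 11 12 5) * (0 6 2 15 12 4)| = 9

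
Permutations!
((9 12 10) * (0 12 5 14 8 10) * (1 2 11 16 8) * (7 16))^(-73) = ((0 12)(1 2 11 7 16 8 10 9 5 14))^(-73) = (0 12)(1 9 16 2 5 8 11 14 10 7)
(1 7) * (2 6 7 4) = (1 4 2 6 7) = [0, 4, 6, 3, 2, 5, 7, 1]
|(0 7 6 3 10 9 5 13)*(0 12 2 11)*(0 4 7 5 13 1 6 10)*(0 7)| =|(0 5 1 6 3 7 10 9 13 12 2 11 4)| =13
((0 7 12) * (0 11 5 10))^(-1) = ((0 7 12 11 5 10))^(-1) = (0 10 5 11 12 7)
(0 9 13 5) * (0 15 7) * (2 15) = (0 9 13 5 2 15 7) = [9, 1, 15, 3, 4, 2, 6, 0, 8, 13, 10, 11, 12, 5, 14, 7]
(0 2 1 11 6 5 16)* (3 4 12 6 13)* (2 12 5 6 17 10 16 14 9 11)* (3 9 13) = (0 12 17 10 16)(1 2)(3 4 5 14 13 9 11) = [12, 2, 1, 4, 5, 14, 6, 7, 8, 11, 16, 3, 17, 9, 13, 15, 0, 10]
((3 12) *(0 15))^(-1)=((0 15)(3 12))^(-1)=(0 15)(3 12)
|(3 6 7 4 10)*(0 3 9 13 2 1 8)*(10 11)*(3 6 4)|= 12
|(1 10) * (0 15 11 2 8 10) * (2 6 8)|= 7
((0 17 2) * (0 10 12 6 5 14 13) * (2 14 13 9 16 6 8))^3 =((0 17 14 9 16 6 5 13)(2 10 12 8))^3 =(0 9 5 17 16 13 14 6)(2 8 12 10)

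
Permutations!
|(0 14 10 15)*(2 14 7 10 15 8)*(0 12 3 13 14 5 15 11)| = 12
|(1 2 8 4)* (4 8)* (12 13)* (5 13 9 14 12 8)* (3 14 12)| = 6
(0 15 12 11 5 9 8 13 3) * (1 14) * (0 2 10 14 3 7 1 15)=(1 3 2 10 14 15 12 11 5 9 8 13 7)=[0, 3, 10, 2, 4, 9, 6, 1, 13, 8, 14, 5, 11, 7, 15, 12]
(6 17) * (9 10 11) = [0, 1, 2, 3, 4, 5, 17, 7, 8, 10, 11, 9, 12, 13, 14, 15, 16, 6] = (6 17)(9 10 11)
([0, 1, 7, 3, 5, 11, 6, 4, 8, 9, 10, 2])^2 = (2 4 11 7 5)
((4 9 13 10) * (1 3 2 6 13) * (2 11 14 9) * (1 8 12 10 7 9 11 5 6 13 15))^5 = ((1 3 5 6 15)(2 13 7 9 8 12 10 4)(11 14))^5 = (15)(2 12 7 4 8 13 10 9)(11 14)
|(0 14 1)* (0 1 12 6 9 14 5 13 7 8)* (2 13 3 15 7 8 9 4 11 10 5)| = 44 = |(0 2 13 8)(3 15 7 9 14 12 6 4 11 10 5)|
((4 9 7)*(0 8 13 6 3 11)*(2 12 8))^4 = ((0 2 12 8 13 6 3 11)(4 9 7))^4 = (0 13)(2 6)(3 12)(4 9 7)(8 11)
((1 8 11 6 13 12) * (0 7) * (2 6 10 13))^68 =((0 7)(1 8 11 10 13 12)(2 6))^68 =(1 11 13)(8 10 12)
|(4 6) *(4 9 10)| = 4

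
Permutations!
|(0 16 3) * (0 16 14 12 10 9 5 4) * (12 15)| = 8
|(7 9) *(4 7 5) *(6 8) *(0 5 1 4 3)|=12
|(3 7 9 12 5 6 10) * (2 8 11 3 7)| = |(2 8 11 3)(5 6 10 7 9 12)| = 12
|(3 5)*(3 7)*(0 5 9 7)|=|(0 5)(3 9 7)|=6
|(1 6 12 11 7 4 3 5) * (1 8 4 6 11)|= |(1 11 7 6 12)(3 5 8 4)|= 20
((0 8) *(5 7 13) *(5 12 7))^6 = ((0 8)(7 13 12))^6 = (13)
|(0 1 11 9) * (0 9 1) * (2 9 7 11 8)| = 6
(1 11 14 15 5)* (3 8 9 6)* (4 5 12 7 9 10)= (1 11 14 15 12 7 9 6 3 8 10 4 5)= [0, 11, 2, 8, 5, 1, 3, 9, 10, 6, 4, 14, 7, 13, 15, 12]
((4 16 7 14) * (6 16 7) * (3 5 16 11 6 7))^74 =((3 5 16 7 14 4)(6 11))^74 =(3 16 14)(4 5 7)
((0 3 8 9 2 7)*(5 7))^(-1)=(0 7 5 2 9 8 3)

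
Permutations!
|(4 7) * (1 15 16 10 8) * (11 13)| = 10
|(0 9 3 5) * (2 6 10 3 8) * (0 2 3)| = 8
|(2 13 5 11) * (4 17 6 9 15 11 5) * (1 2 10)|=10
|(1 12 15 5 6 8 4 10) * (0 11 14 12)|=11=|(0 11 14 12 15 5 6 8 4 10 1)|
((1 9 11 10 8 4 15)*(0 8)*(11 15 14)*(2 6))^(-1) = ((0 8 4 14 11 10)(1 9 15)(2 6))^(-1) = (0 10 11 14 4 8)(1 15 9)(2 6)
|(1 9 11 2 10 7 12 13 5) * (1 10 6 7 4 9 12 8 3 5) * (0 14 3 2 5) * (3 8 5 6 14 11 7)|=60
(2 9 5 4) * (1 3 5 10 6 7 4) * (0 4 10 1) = [4, 3, 9, 5, 2, 0, 7, 10, 8, 1, 6] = (0 4 2 9 1 3 5)(6 7 10)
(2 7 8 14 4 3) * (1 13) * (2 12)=(1 13)(2 7 8 14 4 3 12)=[0, 13, 7, 12, 3, 5, 6, 8, 14, 9, 10, 11, 2, 1, 4]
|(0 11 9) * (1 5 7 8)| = 12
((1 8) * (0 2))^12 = (8)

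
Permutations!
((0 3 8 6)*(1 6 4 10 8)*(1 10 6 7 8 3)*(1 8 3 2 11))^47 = (0 6 4 8)(1 11 2 10 3 7)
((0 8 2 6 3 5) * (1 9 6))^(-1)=(0 5 3 6 9 1 2 8)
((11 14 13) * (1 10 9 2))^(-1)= ((1 10 9 2)(11 14 13))^(-1)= (1 2 9 10)(11 13 14)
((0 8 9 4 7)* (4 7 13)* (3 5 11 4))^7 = ((0 8 9 7)(3 5 11 4 13))^7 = (0 7 9 8)(3 11 13 5 4)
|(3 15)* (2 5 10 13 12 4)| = |(2 5 10 13 12 4)(3 15)| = 6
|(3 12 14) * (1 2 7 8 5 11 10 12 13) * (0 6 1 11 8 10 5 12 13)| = |(0 6 1 2 7 10 13 11 5 8 12 14 3)| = 13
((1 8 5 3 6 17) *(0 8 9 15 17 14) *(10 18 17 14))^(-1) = (0 14 15 9 1 17 18 10 6 3 5 8)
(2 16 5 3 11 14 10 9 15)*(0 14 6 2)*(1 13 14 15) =(0 15)(1 13 14 10 9)(2 16 5 3 11 6) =[15, 13, 16, 11, 4, 3, 2, 7, 8, 1, 9, 6, 12, 14, 10, 0, 5]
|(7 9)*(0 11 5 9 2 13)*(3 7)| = |(0 11 5 9 3 7 2 13)| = 8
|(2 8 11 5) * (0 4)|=|(0 4)(2 8 11 5)|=4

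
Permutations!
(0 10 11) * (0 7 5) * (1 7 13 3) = (0 10 11 13 3 1 7 5) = [10, 7, 2, 1, 4, 0, 6, 5, 8, 9, 11, 13, 12, 3]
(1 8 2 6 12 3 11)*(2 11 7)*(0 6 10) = (0 6 12 3 7 2 10)(1 8 11) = [6, 8, 10, 7, 4, 5, 12, 2, 11, 9, 0, 1, 3]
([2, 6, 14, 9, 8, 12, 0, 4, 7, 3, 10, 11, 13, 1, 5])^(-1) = (0 6 1 13 12 5 14 2)(3 9)(4 7 8)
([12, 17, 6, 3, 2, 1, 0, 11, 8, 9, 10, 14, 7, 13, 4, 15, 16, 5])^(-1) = (0 6 2 4 14 11 7 12)(1 5 17)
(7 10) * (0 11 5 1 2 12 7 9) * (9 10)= [11, 2, 12, 3, 4, 1, 6, 9, 8, 0, 10, 5, 7]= (0 11 5 1 2 12 7 9)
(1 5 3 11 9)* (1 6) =[0, 5, 2, 11, 4, 3, 1, 7, 8, 6, 10, 9] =(1 5 3 11 9 6)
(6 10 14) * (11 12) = [0, 1, 2, 3, 4, 5, 10, 7, 8, 9, 14, 12, 11, 13, 6] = (6 10 14)(11 12)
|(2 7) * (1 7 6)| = |(1 7 2 6)| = 4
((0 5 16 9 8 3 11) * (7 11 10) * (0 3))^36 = ((0 5 16 9 8)(3 10 7 11))^36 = (0 5 16 9 8)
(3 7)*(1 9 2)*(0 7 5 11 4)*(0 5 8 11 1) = (0 7 3 8 11 4 5 1 9 2) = [7, 9, 0, 8, 5, 1, 6, 3, 11, 2, 10, 4]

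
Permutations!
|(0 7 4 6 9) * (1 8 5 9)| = |(0 7 4 6 1 8 5 9)| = 8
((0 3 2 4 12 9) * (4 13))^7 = (13) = ((0 3 2 13 4 12 9))^7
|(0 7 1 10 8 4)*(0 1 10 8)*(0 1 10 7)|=4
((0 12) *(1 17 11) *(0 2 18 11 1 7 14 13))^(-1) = (0 13 14 7 11 18 2 12)(1 17) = ((0 12 2 18 11 7 14 13)(1 17))^(-1)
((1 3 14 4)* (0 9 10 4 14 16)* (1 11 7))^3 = ((0 9 10 4 11 7 1 3 16))^3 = (0 4 1)(3 9 11)(7 16 10)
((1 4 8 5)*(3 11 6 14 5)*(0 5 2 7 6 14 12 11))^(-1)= (0 3 8 4 1 5)(2 14 11 12 6 7)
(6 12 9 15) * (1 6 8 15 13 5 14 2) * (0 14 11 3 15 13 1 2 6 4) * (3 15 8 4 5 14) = (0 3 8 13 14 6 12 9 1 5 11 15 4) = [3, 5, 2, 8, 0, 11, 12, 7, 13, 1, 10, 15, 9, 14, 6, 4]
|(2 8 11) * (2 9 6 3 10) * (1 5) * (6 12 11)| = |(1 5)(2 8 6 3 10)(9 12 11)| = 30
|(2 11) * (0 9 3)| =|(0 9 3)(2 11)| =6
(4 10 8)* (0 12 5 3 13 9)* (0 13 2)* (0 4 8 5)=(0 12)(2 4 10 5 3)(9 13)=[12, 1, 4, 2, 10, 3, 6, 7, 8, 13, 5, 11, 0, 9]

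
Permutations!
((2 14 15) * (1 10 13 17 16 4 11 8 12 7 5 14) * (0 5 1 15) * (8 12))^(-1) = (0 14 5)(1 7 12 11 4 16 17 13 10)(2 15)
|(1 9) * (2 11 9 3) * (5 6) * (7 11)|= 6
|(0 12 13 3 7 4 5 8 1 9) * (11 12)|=11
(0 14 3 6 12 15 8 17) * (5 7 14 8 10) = (0 8 17)(3 6 12 15 10 5 7 14) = [8, 1, 2, 6, 4, 7, 12, 14, 17, 9, 5, 11, 15, 13, 3, 10, 16, 0]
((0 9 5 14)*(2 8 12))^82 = ((0 9 5 14)(2 8 12))^82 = (0 5)(2 8 12)(9 14)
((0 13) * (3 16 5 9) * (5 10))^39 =(0 13)(3 9 5 10 16)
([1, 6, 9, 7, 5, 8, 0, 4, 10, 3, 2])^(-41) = (0 1 6)(2 10 8 5 4 7 3 9)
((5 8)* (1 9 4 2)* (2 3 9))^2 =(3 4 9)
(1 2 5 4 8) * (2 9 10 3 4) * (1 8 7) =(1 9 10 3 4 7)(2 5) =[0, 9, 5, 4, 7, 2, 6, 1, 8, 10, 3]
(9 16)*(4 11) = (4 11)(9 16) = [0, 1, 2, 3, 11, 5, 6, 7, 8, 16, 10, 4, 12, 13, 14, 15, 9]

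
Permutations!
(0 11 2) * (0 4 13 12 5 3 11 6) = [6, 1, 4, 11, 13, 3, 0, 7, 8, 9, 10, 2, 5, 12] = (0 6)(2 4 13 12 5 3 11)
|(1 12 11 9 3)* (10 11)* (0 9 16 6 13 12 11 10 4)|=|(0 9 3 1 11 16 6 13 12 4)|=10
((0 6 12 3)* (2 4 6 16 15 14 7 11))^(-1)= (0 3 12 6 4 2 11 7 14 15 16)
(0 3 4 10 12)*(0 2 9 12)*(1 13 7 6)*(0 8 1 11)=[3, 13, 9, 4, 10, 5, 11, 6, 1, 12, 8, 0, 2, 7]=(0 3 4 10 8 1 13 7 6 11)(2 9 12)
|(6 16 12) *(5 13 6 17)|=6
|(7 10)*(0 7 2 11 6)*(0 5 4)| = |(0 7 10 2 11 6 5 4)| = 8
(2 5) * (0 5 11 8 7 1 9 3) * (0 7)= (0 5 2 11 8)(1 9 3 7)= [5, 9, 11, 7, 4, 2, 6, 1, 0, 3, 10, 8]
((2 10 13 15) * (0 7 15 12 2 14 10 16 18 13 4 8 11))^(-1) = (0 11 8 4 10 14 15 7)(2 12 13 18 16)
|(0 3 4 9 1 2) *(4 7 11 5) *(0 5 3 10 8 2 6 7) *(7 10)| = |(0 7 11 3)(1 6 10 8 2 5 4 9)| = 8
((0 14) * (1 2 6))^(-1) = (0 14)(1 6 2)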